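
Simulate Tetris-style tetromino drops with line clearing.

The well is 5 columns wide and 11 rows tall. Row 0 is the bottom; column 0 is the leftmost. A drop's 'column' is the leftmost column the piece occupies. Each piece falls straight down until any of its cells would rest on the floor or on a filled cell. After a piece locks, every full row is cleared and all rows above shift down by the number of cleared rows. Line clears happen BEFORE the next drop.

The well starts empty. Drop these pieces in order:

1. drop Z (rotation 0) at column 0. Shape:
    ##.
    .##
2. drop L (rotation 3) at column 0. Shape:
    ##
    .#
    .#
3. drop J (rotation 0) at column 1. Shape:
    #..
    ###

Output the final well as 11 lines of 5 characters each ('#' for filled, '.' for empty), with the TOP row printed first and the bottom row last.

Answer: .....
.....
.....
.....
.#...
.###.
##...
.#...
.#...
##...
.##..

Derivation:
Drop 1: Z rot0 at col 0 lands with bottom-row=0; cleared 0 line(s) (total 0); column heights now [2 2 1 0 0], max=2
Drop 2: L rot3 at col 0 lands with bottom-row=2; cleared 0 line(s) (total 0); column heights now [5 5 1 0 0], max=5
Drop 3: J rot0 at col 1 lands with bottom-row=5; cleared 0 line(s) (total 0); column heights now [5 7 6 6 0], max=7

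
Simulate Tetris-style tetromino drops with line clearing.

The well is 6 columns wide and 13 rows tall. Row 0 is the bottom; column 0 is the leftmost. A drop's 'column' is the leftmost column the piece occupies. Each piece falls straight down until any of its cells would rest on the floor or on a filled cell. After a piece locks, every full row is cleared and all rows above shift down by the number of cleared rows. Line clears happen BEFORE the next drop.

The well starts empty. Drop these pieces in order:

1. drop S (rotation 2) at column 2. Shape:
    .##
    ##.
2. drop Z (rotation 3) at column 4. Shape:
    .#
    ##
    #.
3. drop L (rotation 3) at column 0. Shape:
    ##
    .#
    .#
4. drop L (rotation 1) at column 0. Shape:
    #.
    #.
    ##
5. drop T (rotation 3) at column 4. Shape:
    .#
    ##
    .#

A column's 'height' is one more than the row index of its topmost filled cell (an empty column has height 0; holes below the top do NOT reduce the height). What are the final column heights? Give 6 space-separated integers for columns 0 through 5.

Answer: 6 4 1 2 7 8

Derivation:
Drop 1: S rot2 at col 2 lands with bottom-row=0; cleared 0 line(s) (total 0); column heights now [0 0 1 2 2 0], max=2
Drop 2: Z rot3 at col 4 lands with bottom-row=2; cleared 0 line(s) (total 0); column heights now [0 0 1 2 4 5], max=5
Drop 3: L rot3 at col 0 lands with bottom-row=0; cleared 0 line(s) (total 0); column heights now [3 3 1 2 4 5], max=5
Drop 4: L rot1 at col 0 lands with bottom-row=3; cleared 0 line(s) (total 0); column heights now [6 4 1 2 4 5], max=6
Drop 5: T rot3 at col 4 lands with bottom-row=5; cleared 0 line(s) (total 0); column heights now [6 4 1 2 7 8], max=8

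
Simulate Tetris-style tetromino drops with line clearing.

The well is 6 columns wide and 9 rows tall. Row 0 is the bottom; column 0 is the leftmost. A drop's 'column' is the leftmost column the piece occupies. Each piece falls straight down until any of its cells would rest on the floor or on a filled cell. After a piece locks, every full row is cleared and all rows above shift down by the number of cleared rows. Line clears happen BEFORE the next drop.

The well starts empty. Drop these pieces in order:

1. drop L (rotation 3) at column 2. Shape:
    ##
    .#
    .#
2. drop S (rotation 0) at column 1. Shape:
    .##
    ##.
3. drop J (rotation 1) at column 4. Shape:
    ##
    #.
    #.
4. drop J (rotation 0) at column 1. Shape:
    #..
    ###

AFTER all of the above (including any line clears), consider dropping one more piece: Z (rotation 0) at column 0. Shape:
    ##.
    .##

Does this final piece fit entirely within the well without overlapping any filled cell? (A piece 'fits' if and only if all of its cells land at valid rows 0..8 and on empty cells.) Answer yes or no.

Answer: yes

Derivation:
Drop 1: L rot3 at col 2 lands with bottom-row=0; cleared 0 line(s) (total 0); column heights now [0 0 3 3 0 0], max=3
Drop 2: S rot0 at col 1 lands with bottom-row=3; cleared 0 line(s) (total 0); column heights now [0 4 5 5 0 0], max=5
Drop 3: J rot1 at col 4 lands with bottom-row=0; cleared 0 line(s) (total 0); column heights now [0 4 5 5 3 3], max=5
Drop 4: J rot0 at col 1 lands with bottom-row=5; cleared 0 line(s) (total 0); column heights now [0 7 6 6 3 3], max=7
Test piece Z rot0 at col 0 (width 3): heights before test = [0 7 6 6 3 3]; fits = True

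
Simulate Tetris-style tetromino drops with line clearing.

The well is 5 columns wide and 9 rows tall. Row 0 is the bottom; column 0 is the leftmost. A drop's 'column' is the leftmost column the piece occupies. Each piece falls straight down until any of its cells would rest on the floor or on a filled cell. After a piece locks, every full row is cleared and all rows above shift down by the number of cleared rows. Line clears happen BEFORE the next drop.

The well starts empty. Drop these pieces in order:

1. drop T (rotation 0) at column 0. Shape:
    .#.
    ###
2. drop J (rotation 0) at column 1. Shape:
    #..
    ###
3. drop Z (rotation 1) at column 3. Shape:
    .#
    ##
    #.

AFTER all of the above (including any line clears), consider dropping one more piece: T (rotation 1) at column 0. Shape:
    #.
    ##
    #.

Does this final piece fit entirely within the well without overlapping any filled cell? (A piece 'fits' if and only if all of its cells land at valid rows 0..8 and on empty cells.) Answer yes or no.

Drop 1: T rot0 at col 0 lands with bottom-row=0; cleared 0 line(s) (total 0); column heights now [1 2 1 0 0], max=2
Drop 2: J rot0 at col 1 lands with bottom-row=2; cleared 0 line(s) (total 0); column heights now [1 4 3 3 0], max=4
Drop 3: Z rot1 at col 3 lands with bottom-row=3; cleared 0 line(s) (total 0); column heights now [1 4 3 5 6], max=6
Test piece T rot1 at col 0 (width 2): heights before test = [1 4 3 5 6]; fits = True

Answer: yes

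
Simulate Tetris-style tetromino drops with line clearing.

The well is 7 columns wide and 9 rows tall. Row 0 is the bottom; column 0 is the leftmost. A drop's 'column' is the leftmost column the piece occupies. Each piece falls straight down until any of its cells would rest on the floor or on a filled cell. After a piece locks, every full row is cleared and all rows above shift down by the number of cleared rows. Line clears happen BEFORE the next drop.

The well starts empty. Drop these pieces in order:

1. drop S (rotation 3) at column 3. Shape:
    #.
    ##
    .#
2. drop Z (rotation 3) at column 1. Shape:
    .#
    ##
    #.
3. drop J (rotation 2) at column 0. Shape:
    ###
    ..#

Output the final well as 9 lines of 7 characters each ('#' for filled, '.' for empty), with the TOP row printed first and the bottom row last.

Drop 1: S rot3 at col 3 lands with bottom-row=0; cleared 0 line(s) (total 0); column heights now [0 0 0 3 2 0 0], max=3
Drop 2: Z rot3 at col 1 lands with bottom-row=0; cleared 0 line(s) (total 0); column heights now [0 2 3 3 2 0 0], max=3
Drop 3: J rot2 at col 0 lands with bottom-row=3; cleared 0 line(s) (total 0); column heights now [5 5 5 3 2 0 0], max=5

Answer: .......
.......
.......
.......
###....
..#....
..##...
.####..
.#..#..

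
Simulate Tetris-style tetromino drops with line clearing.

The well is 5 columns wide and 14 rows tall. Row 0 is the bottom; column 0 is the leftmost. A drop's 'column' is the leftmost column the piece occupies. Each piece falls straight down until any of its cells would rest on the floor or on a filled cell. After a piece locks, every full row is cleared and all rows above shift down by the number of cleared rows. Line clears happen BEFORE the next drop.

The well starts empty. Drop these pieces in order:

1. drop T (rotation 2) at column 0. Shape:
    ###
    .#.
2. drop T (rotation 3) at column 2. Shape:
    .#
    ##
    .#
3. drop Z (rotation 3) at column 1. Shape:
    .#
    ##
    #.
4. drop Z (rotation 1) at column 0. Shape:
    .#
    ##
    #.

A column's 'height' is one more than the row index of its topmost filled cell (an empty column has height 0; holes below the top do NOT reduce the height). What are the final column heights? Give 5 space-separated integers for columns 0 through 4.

Answer: 5 6 5 4 0

Derivation:
Drop 1: T rot2 at col 0 lands with bottom-row=0; cleared 0 line(s) (total 0); column heights now [2 2 2 0 0], max=2
Drop 2: T rot3 at col 2 lands with bottom-row=1; cleared 0 line(s) (total 0); column heights now [2 2 3 4 0], max=4
Drop 3: Z rot3 at col 1 lands with bottom-row=2; cleared 0 line(s) (total 0); column heights now [2 4 5 4 0], max=5
Drop 4: Z rot1 at col 0 lands with bottom-row=3; cleared 0 line(s) (total 0); column heights now [5 6 5 4 0], max=6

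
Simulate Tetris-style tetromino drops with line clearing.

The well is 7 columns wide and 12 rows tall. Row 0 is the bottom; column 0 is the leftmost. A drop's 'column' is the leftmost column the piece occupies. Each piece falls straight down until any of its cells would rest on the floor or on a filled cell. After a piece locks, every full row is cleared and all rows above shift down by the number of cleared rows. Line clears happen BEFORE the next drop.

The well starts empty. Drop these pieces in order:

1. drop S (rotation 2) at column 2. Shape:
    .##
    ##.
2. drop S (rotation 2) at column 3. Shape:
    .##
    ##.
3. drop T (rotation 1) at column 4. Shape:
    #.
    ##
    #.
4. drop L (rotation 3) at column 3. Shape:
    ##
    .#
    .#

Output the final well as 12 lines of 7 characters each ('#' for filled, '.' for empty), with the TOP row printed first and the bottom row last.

Drop 1: S rot2 at col 2 lands with bottom-row=0; cleared 0 line(s) (total 0); column heights now [0 0 1 2 2 0 0], max=2
Drop 2: S rot2 at col 3 lands with bottom-row=2; cleared 0 line(s) (total 0); column heights now [0 0 1 3 4 4 0], max=4
Drop 3: T rot1 at col 4 lands with bottom-row=4; cleared 0 line(s) (total 0); column heights now [0 0 1 3 7 6 0], max=7
Drop 4: L rot3 at col 3 lands with bottom-row=7; cleared 0 line(s) (total 0); column heights now [0 0 1 10 10 6 0], max=10

Answer: .......
.......
...##..
....#..
....#..
....#..
....##.
....#..
....##.
...##..
...##..
..##...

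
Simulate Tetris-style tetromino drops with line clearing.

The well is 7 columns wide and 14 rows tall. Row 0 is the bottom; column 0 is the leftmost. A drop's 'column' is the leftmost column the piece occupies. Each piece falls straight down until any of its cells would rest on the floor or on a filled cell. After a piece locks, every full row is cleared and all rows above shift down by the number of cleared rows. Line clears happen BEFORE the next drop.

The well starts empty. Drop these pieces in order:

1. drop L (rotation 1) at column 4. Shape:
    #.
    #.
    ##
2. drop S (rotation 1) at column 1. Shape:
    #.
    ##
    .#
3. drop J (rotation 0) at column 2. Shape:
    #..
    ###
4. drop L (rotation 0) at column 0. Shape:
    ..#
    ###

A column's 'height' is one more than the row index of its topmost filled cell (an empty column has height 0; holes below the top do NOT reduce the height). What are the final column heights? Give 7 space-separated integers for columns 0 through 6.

Answer: 6 6 7 4 4 1 0

Derivation:
Drop 1: L rot1 at col 4 lands with bottom-row=0; cleared 0 line(s) (total 0); column heights now [0 0 0 0 3 1 0], max=3
Drop 2: S rot1 at col 1 lands with bottom-row=0; cleared 0 line(s) (total 0); column heights now [0 3 2 0 3 1 0], max=3
Drop 3: J rot0 at col 2 lands with bottom-row=3; cleared 0 line(s) (total 0); column heights now [0 3 5 4 4 1 0], max=5
Drop 4: L rot0 at col 0 lands with bottom-row=5; cleared 0 line(s) (total 0); column heights now [6 6 7 4 4 1 0], max=7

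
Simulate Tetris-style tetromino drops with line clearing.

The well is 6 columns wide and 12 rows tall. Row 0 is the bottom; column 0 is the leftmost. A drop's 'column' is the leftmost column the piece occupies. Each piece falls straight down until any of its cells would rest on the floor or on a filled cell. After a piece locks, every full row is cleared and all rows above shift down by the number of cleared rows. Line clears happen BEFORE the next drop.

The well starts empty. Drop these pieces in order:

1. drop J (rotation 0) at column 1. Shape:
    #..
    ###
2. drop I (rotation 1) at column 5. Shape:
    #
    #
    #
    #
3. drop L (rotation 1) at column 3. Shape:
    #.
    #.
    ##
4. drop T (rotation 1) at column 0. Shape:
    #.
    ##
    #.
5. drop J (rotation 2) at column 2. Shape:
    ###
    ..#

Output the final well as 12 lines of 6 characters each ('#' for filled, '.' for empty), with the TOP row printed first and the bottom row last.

Answer: ......
......
......
......
......
......
......
..###.
#..###
##.#.#
##.###
.###.#

Derivation:
Drop 1: J rot0 at col 1 lands with bottom-row=0; cleared 0 line(s) (total 0); column heights now [0 2 1 1 0 0], max=2
Drop 2: I rot1 at col 5 lands with bottom-row=0; cleared 0 line(s) (total 0); column heights now [0 2 1 1 0 4], max=4
Drop 3: L rot1 at col 3 lands with bottom-row=1; cleared 0 line(s) (total 0); column heights now [0 2 1 4 2 4], max=4
Drop 4: T rot1 at col 0 lands with bottom-row=1; cleared 0 line(s) (total 0); column heights now [4 3 1 4 2 4], max=4
Drop 5: J rot2 at col 2 lands with bottom-row=3; cleared 0 line(s) (total 0); column heights now [4 3 5 5 5 4], max=5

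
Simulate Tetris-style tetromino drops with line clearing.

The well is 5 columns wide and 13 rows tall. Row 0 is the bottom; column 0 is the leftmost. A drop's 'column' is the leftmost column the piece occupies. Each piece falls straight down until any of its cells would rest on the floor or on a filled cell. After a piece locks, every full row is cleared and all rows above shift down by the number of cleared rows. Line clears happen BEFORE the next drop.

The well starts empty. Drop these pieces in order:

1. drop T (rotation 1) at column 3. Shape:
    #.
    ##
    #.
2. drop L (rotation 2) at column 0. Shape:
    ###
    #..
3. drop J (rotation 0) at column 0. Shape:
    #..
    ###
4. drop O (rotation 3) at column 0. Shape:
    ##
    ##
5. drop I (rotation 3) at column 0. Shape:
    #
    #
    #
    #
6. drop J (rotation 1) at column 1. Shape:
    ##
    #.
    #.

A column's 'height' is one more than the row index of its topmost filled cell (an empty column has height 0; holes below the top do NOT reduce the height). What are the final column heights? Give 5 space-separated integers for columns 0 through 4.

Answer: 9 8 8 2 0

Derivation:
Drop 1: T rot1 at col 3 lands with bottom-row=0; cleared 0 line(s) (total 0); column heights now [0 0 0 3 2], max=3
Drop 2: L rot2 at col 0 lands with bottom-row=0; cleared 1 line(s) (total 1); column heights now [1 0 0 2 0], max=2
Drop 3: J rot0 at col 0 lands with bottom-row=1; cleared 0 line(s) (total 1); column heights now [3 2 2 2 0], max=3
Drop 4: O rot3 at col 0 lands with bottom-row=3; cleared 0 line(s) (total 1); column heights now [5 5 2 2 0], max=5
Drop 5: I rot3 at col 0 lands with bottom-row=5; cleared 0 line(s) (total 1); column heights now [9 5 2 2 0], max=9
Drop 6: J rot1 at col 1 lands with bottom-row=5; cleared 0 line(s) (total 1); column heights now [9 8 8 2 0], max=9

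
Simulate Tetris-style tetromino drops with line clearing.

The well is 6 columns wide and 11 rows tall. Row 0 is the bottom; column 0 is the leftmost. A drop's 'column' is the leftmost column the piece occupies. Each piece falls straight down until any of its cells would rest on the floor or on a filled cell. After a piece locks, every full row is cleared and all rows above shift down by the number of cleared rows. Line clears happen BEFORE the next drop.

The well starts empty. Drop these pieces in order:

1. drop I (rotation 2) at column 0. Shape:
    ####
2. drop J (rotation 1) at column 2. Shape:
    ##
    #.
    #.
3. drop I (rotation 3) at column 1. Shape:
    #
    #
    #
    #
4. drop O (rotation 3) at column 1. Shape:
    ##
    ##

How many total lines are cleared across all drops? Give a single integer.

Answer: 0

Derivation:
Drop 1: I rot2 at col 0 lands with bottom-row=0; cleared 0 line(s) (total 0); column heights now [1 1 1 1 0 0], max=1
Drop 2: J rot1 at col 2 lands with bottom-row=1; cleared 0 line(s) (total 0); column heights now [1 1 4 4 0 0], max=4
Drop 3: I rot3 at col 1 lands with bottom-row=1; cleared 0 line(s) (total 0); column heights now [1 5 4 4 0 0], max=5
Drop 4: O rot3 at col 1 lands with bottom-row=5; cleared 0 line(s) (total 0); column heights now [1 7 7 4 0 0], max=7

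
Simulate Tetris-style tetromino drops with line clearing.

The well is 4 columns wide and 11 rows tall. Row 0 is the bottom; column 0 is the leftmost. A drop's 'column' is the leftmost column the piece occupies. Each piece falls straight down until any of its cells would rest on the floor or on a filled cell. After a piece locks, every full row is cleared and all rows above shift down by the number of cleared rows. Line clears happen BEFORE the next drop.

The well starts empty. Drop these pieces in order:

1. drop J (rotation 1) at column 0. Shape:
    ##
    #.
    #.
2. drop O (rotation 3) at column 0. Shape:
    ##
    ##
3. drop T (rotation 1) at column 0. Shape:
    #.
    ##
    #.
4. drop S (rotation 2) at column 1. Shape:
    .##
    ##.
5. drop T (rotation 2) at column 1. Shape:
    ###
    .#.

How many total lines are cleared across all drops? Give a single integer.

Answer: 0

Derivation:
Drop 1: J rot1 at col 0 lands with bottom-row=0; cleared 0 line(s) (total 0); column heights now [3 3 0 0], max=3
Drop 2: O rot3 at col 0 lands with bottom-row=3; cleared 0 line(s) (total 0); column heights now [5 5 0 0], max=5
Drop 3: T rot1 at col 0 lands with bottom-row=5; cleared 0 line(s) (total 0); column heights now [8 7 0 0], max=8
Drop 4: S rot2 at col 1 lands with bottom-row=7; cleared 0 line(s) (total 0); column heights now [8 8 9 9], max=9
Drop 5: T rot2 at col 1 lands with bottom-row=9; cleared 0 line(s) (total 0); column heights now [8 11 11 11], max=11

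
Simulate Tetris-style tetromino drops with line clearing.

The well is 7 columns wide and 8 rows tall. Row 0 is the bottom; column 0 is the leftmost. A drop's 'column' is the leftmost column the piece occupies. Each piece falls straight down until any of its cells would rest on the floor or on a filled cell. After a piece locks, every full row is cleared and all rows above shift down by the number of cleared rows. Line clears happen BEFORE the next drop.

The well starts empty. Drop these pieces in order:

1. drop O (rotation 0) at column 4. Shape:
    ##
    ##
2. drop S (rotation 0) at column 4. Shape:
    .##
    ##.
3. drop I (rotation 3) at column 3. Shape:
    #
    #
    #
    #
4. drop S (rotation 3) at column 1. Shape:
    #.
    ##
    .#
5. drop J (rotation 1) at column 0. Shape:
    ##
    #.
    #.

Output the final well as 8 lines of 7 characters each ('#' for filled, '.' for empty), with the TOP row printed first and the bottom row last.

Drop 1: O rot0 at col 4 lands with bottom-row=0; cleared 0 line(s) (total 0); column heights now [0 0 0 0 2 2 0], max=2
Drop 2: S rot0 at col 4 lands with bottom-row=2; cleared 0 line(s) (total 0); column heights now [0 0 0 0 3 4 4], max=4
Drop 3: I rot3 at col 3 lands with bottom-row=0; cleared 0 line(s) (total 0); column heights now [0 0 0 4 3 4 4], max=4
Drop 4: S rot3 at col 1 lands with bottom-row=0; cleared 0 line(s) (total 0); column heights now [0 3 2 4 3 4 4], max=4
Drop 5: J rot1 at col 0 lands with bottom-row=1; cleared 0 line(s) (total 0); column heights now [4 4 2 4 3 4 4], max=4

Answer: .......
.......
.......
.......
##.#.##
##.###.
######.
..####.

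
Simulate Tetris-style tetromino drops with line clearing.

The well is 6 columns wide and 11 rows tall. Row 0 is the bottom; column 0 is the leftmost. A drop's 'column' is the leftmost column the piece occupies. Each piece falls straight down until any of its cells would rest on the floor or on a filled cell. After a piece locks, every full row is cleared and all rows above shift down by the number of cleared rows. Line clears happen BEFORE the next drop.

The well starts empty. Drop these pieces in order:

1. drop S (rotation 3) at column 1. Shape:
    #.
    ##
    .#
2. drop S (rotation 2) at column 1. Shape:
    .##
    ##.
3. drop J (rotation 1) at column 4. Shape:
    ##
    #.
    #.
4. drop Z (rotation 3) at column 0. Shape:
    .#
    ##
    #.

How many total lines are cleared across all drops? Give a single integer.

Drop 1: S rot3 at col 1 lands with bottom-row=0; cleared 0 line(s) (total 0); column heights now [0 3 2 0 0 0], max=3
Drop 2: S rot2 at col 1 lands with bottom-row=3; cleared 0 line(s) (total 0); column heights now [0 4 5 5 0 0], max=5
Drop 3: J rot1 at col 4 lands with bottom-row=0; cleared 0 line(s) (total 0); column heights now [0 4 5 5 3 3], max=5
Drop 4: Z rot3 at col 0 lands with bottom-row=3; cleared 0 line(s) (total 0); column heights now [5 6 5 5 3 3], max=6

Answer: 0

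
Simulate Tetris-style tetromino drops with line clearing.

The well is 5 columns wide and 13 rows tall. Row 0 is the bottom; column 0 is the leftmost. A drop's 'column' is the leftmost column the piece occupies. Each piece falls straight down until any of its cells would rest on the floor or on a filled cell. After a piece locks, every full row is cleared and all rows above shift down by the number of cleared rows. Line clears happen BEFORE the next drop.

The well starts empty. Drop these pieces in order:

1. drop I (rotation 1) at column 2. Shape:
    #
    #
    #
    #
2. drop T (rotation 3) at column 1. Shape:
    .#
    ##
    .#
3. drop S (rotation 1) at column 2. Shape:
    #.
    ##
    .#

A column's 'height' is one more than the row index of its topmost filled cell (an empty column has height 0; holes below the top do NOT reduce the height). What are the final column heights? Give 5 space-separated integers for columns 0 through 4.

Drop 1: I rot1 at col 2 lands with bottom-row=0; cleared 0 line(s) (total 0); column heights now [0 0 4 0 0], max=4
Drop 2: T rot3 at col 1 lands with bottom-row=4; cleared 0 line(s) (total 0); column heights now [0 6 7 0 0], max=7
Drop 3: S rot1 at col 2 lands with bottom-row=6; cleared 0 line(s) (total 0); column heights now [0 6 9 8 0], max=9

Answer: 0 6 9 8 0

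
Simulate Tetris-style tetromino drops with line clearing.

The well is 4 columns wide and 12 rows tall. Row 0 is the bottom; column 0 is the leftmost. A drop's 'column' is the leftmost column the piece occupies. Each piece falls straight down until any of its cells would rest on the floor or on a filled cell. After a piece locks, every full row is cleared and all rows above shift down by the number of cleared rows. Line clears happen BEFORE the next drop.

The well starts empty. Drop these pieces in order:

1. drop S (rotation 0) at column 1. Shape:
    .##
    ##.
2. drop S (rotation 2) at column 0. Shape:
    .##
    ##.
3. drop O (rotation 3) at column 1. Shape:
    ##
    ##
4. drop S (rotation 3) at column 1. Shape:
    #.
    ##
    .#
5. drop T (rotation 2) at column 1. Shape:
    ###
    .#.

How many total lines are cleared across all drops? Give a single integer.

Answer: 1

Derivation:
Drop 1: S rot0 at col 1 lands with bottom-row=0; cleared 0 line(s) (total 0); column heights now [0 1 2 2], max=2
Drop 2: S rot2 at col 0 lands with bottom-row=1; cleared 1 line(s) (total 1); column heights now [0 2 2 0], max=2
Drop 3: O rot3 at col 1 lands with bottom-row=2; cleared 0 line(s) (total 1); column heights now [0 4 4 0], max=4
Drop 4: S rot3 at col 1 lands with bottom-row=4; cleared 0 line(s) (total 1); column heights now [0 7 6 0], max=7
Drop 5: T rot2 at col 1 lands with bottom-row=6; cleared 0 line(s) (total 1); column heights now [0 8 8 8], max=8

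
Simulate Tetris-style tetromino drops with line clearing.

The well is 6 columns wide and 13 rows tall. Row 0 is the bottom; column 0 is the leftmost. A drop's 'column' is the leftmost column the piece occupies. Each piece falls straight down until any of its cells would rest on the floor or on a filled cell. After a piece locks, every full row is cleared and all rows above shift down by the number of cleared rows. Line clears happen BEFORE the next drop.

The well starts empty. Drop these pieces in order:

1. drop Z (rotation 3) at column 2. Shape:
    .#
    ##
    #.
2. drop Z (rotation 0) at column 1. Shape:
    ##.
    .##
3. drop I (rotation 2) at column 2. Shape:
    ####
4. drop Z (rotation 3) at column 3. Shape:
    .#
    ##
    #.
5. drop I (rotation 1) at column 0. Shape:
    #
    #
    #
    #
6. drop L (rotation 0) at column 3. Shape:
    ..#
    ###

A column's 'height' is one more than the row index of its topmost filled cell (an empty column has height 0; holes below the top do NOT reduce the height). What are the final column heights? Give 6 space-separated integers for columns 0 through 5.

Drop 1: Z rot3 at col 2 lands with bottom-row=0; cleared 0 line(s) (total 0); column heights now [0 0 2 3 0 0], max=3
Drop 2: Z rot0 at col 1 lands with bottom-row=3; cleared 0 line(s) (total 0); column heights now [0 5 5 4 0 0], max=5
Drop 3: I rot2 at col 2 lands with bottom-row=5; cleared 0 line(s) (total 0); column heights now [0 5 6 6 6 6], max=6
Drop 4: Z rot3 at col 3 lands with bottom-row=6; cleared 0 line(s) (total 0); column heights now [0 5 6 8 9 6], max=9
Drop 5: I rot1 at col 0 lands with bottom-row=0; cleared 0 line(s) (total 0); column heights now [4 5 6 8 9 6], max=9
Drop 6: L rot0 at col 3 lands with bottom-row=9; cleared 0 line(s) (total 0); column heights now [4 5 6 10 10 11], max=11

Answer: 4 5 6 10 10 11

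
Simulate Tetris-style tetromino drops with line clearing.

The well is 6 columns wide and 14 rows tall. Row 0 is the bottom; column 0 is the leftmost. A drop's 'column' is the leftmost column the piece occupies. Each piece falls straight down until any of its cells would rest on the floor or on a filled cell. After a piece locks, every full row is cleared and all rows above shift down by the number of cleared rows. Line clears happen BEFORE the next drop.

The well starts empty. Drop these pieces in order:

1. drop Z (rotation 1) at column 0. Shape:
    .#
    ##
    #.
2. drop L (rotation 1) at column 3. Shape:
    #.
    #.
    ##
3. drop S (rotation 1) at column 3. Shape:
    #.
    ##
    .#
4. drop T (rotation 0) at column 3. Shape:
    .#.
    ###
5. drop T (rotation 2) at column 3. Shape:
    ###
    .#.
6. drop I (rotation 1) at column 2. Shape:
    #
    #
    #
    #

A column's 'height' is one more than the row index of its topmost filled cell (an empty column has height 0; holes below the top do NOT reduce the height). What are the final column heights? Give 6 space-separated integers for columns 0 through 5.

Answer: 2 3 4 9 9 9

Derivation:
Drop 1: Z rot1 at col 0 lands with bottom-row=0; cleared 0 line(s) (total 0); column heights now [2 3 0 0 0 0], max=3
Drop 2: L rot1 at col 3 lands with bottom-row=0; cleared 0 line(s) (total 0); column heights now [2 3 0 3 1 0], max=3
Drop 3: S rot1 at col 3 lands with bottom-row=2; cleared 0 line(s) (total 0); column heights now [2 3 0 5 4 0], max=5
Drop 4: T rot0 at col 3 lands with bottom-row=5; cleared 0 line(s) (total 0); column heights now [2 3 0 6 7 6], max=7
Drop 5: T rot2 at col 3 lands with bottom-row=7; cleared 0 line(s) (total 0); column heights now [2 3 0 9 9 9], max=9
Drop 6: I rot1 at col 2 lands with bottom-row=0; cleared 0 line(s) (total 0); column heights now [2 3 4 9 9 9], max=9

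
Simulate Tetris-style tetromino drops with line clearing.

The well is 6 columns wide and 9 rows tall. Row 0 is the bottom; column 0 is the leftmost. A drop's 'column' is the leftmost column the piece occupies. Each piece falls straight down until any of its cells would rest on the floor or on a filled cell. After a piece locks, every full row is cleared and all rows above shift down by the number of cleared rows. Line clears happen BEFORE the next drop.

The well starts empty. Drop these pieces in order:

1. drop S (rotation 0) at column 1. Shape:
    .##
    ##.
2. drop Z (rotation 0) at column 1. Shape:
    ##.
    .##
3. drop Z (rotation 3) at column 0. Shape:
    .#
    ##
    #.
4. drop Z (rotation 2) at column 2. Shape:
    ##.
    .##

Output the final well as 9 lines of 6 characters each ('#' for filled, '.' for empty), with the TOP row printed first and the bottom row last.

Drop 1: S rot0 at col 1 lands with bottom-row=0; cleared 0 line(s) (total 0); column heights now [0 1 2 2 0 0], max=2
Drop 2: Z rot0 at col 1 lands with bottom-row=2; cleared 0 line(s) (total 0); column heights now [0 4 4 3 0 0], max=4
Drop 3: Z rot3 at col 0 lands with bottom-row=3; cleared 0 line(s) (total 0); column heights now [5 6 4 3 0 0], max=6
Drop 4: Z rot2 at col 2 lands with bottom-row=3; cleared 0 line(s) (total 0); column heights now [5 6 5 5 4 0], max=6

Answer: ......
......
......
.#....
####..
#####.
..##..
..##..
.##...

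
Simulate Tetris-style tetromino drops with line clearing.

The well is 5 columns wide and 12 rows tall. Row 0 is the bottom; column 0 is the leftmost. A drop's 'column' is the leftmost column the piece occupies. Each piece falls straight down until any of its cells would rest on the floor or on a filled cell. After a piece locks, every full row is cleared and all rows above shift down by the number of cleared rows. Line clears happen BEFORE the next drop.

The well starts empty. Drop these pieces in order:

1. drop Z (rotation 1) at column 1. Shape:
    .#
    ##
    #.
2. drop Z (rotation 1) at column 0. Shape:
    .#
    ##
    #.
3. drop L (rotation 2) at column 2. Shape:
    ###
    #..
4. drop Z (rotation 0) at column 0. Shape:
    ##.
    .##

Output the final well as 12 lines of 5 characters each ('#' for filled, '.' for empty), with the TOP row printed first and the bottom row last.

Answer: .....
.....
.....
.....
.....
##...
.##..
..###
.##..
###..
###..
.#...

Derivation:
Drop 1: Z rot1 at col 1 lands with bottom-row=0; cleared 0 line(s) (total 0); column heights now [0 2 3 0 0], max=3
Drop 2: Z rot1 at col 0 lands with bottom-row=1; cleared 0 line(s) (total 0); column heights now [3 4 3 0 0], max=4
Drop 3: L rot2 at col 2 lands with bottom-row=3; cleared 0 line(s) (total 0); column heights now [3 4 5 5 5], max=5
Drop 4: Z rot0 at col 0 lands with bottom-row=5; cleared 0 line(s) (total 0); column heights now [7 7 6 5 5], max=7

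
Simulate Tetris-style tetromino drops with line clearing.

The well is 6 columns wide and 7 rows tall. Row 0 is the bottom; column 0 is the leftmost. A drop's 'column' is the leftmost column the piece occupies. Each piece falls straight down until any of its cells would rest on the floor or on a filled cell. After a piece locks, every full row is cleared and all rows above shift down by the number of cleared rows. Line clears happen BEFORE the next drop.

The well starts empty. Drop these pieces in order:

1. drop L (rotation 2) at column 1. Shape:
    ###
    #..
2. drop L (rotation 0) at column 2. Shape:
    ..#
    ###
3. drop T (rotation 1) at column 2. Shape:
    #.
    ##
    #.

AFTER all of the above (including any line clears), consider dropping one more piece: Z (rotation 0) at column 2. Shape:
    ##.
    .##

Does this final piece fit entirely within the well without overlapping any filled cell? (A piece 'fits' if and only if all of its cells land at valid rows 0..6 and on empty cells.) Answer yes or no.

Drop 1: L rot2 at col 1 lands with bottom-row=0; cleared 0 line(s) (total 0); column heights now [0 2 2 2 0 0], max=2
Drop 2: L rot0 at col 2 lands with bottom-row=2; cleared 0 line(s) (total 0); column heights now [0 2 3 3 4 0], max=4
Drop 3: T rot1 at col 2 lands with bottom-row=3; cleared 0 line(s) (total 0); column heights now [0 2 6 5 4 0], max=6
Test piece Z rot0 at col 2 (width 3): heights before test = [0 2 6 5 4 0]; fits = True

Answer: yes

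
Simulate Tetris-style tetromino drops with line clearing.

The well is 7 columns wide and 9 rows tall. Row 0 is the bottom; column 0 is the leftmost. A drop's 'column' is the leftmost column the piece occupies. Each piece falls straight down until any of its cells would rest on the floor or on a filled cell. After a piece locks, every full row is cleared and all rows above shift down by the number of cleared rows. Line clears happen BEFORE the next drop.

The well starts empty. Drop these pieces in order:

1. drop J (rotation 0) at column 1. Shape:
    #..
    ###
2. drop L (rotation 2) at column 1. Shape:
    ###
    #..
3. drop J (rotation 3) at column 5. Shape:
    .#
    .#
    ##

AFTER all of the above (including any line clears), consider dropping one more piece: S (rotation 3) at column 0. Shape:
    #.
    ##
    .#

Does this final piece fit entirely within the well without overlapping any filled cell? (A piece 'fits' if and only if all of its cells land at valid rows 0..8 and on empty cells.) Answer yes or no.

Drop 1: J rot0 at col 1 lands with bottom-row=0; cleared 0 line(s) (total 0); column heights now [0 2 1 1 0 0 0], max=2
Drop 2: L rot2 at col 1 lands with bottom-row=2; cleared 0 line(s) (total 0); column heights now [0 4 4 4 0 0 0], max=4
Drop 3: J rot3 at col 5 lands with bottom-row=0; cleared 0 line(s) (total 0); column heights now [0 4 4 4 0 1 3], max=4
Test piece S rot3 at col 0 (width 2): heights before test = [0 4 4 4 0 1 3]; fits = True

Answer: yes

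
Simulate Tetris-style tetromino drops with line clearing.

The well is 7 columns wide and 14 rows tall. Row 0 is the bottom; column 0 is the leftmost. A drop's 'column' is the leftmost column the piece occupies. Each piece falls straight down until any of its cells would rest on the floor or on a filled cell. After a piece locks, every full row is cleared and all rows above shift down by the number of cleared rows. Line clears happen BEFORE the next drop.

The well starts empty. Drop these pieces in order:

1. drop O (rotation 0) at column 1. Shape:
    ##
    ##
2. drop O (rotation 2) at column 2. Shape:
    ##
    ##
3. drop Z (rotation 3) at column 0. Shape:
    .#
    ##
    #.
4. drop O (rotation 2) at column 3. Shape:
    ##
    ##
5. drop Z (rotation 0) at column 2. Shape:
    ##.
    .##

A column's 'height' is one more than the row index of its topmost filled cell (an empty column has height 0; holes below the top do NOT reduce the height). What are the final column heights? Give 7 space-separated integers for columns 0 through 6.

Answer: 3 4 8 8 7 0 0

Derivation:
Drop 1: O rot0 at col 1 lands with bottom-row=0; cleared 0 line(s) (total 0); column heights now [0 2 2 0 0 0 0], max=2
Drop 2: O rot2 at col 2 lands with bottom-row=2; cleared 0 line(s) (total 0); column heights now [0 2 4 4 0 0 0], max=4
Drop 3: Z rot3 at col 0 lands with bottom-row=1; cleared 0 line(s) (total 0); column heights now [3 4 4 4 0 0 0], max=4
Drop 4: O rot2 at col 3 lands with bottom-row=4; cleared 0 line(s) (total 0); column heights now [3 4 4 6 6 0 0], max=6
Drop 5: Z rot0 at col 2 lands with bottom-row=6; cleared 0 line(s) (total 0); column heights now [3 4 8 8 7 0 0], max=8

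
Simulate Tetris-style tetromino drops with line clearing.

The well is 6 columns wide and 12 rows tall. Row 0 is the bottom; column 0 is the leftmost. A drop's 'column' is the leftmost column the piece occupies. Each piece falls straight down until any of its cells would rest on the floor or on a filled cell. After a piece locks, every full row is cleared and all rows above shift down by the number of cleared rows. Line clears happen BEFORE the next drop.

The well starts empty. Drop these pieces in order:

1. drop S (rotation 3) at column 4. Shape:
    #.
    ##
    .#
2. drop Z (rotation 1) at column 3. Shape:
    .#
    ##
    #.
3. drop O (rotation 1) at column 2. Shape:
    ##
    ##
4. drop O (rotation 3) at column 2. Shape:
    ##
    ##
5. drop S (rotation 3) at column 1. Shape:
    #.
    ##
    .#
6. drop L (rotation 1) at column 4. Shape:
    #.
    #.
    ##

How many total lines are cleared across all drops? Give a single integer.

Answer: 0

Derivation:
Drop 1: S rot3 at col 4 lands with bottom-row=0; cleared 0 line(s) (total 0); column heights now [0 0 0 0 3 2], max=3
Drop 2: Z rot1 at col 3 lands with bottom-row=2; cleared 0 line(s) (total 0); column heights now [0 0 0 4 5 2], max=5
Drop 3: O rot1 at col 2 lands with bottom-row=4; cleared 0 line(s) (total 0); column heights now [0 0 6 6 5 2], max=6
Drop 4: O rot3 at col 2 lands with bottom-row=6; cleared 0 line(s) (total 0); column heights now [0 0 8 8 5 2], max=8
Drop 5: S rot3 at col 1 lands with bottom-row=8; cleared 0 line(s) (total 0); column heights now [0 11 10 8 5 2], max=11
Drop 6: L rot1 at col 4 lands with bottom-row=5; cleared 0 line(s) (total 0); column heights now [0 11 10 8 8 6], max=11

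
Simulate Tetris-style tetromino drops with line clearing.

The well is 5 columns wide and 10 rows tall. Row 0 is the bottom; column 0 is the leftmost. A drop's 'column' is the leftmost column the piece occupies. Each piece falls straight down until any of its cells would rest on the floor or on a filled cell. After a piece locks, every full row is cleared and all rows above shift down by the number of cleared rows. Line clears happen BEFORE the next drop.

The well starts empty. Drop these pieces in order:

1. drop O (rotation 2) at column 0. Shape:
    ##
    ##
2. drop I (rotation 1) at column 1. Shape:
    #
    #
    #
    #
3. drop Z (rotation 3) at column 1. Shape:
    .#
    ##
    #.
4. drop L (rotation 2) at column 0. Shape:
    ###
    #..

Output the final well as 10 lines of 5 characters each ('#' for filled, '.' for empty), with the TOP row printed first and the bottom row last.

Drop 1: O rot2 at col 0 lands with bottom-row=0; cleared 0 line(s) (total 0); column heights now [2 2 0 0 0], max=2
Drop 2: I rot1 at col 1 lands with bottom-row=2; cleared 0 line(s) (total 0); column heights now [2 6 0 0 0], max=6
Drop 3: Z rot3 at col 1 lands with bottom-row=6; cleared 0 line(s) (total 0); column heights now [2 8 9 0 0], max=9
Drop 4: L rot2 at col 0 lands with bottom-row=8; cleared 0 line(s) (total 0); column heights now [10 10 10 0 0], max=10

Answer: ###..
#.#..
.##..
.#...
.#...
.#...
.#...
.#...
##...
##...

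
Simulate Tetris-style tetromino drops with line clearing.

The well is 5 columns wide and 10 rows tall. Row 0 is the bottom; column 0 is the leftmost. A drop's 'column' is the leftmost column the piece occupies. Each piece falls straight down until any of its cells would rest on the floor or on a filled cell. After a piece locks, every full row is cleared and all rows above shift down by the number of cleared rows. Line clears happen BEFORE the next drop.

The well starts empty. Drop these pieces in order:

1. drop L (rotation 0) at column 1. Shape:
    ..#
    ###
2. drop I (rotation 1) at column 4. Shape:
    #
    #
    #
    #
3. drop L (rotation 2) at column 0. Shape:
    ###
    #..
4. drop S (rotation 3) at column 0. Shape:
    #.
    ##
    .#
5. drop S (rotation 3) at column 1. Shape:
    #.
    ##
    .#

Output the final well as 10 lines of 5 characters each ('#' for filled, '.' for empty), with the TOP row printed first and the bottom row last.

Answer: .....
.....
.....
.....
.....
.....
.#...
###..
###.#
.#..#

Derivation:
Drop 1: L rot0 at col 1 lands with bottom-row=0; cleared 0 line(s) (total 0); column heights now [0 1 1 2 0], max=2
Drop 2: I rot1 at col 4 lands with bottom-row=0; cleared 0 line(s) (total 0); column heights now [0 1 1 2 4], max=4
Drop 3: L rot2 at col 0 lands with bottom-row=0; cleared 2 line(s) (total 2); column heights now [0 0 0 0 2], max=2
Drop 4: S rot3 at col 0 lands with bottom-row=0; cleared 0 line(s) (total 2); column heights now [3 2 0 0 2], max=3
Drop 5: S rot3 at col 1 lands with bottom-row=1; cleared 0 line(s) (total 2); column heights now [3 4 3 0 2], max=4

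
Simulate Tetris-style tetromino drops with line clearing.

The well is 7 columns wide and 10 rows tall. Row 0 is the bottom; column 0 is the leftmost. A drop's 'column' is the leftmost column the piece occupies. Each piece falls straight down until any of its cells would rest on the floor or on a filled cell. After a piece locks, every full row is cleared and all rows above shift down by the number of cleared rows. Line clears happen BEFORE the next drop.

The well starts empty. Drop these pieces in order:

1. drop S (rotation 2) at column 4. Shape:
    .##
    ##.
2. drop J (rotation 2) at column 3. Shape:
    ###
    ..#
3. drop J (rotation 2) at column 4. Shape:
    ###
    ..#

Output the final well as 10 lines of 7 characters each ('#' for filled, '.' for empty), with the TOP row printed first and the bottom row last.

Drop 1: S rot2 at col 4 lands with bottom-row=0; cleared 0 line(s) (total 0); column heights now [0 0 0 0 1 2 2], max=2
Drop 2: J rot2 at col 3 lands with bottom-row=2; cleared 0 line(s) (total 0); column heights now [0 0 0 4 4 4 2], max=4
Drop 3: J rot2 at col 4 lands with bottom-row=3; cleared 0 line(s) (total 0); column heights now [0 0 0 4 5 5 5], max=5

Answer: .......
.......
.......
.......
.......
....###
...####
.....#.
.....##
....##.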